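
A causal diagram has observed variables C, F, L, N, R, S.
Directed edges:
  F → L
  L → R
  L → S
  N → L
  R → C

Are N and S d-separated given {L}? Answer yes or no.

Bayes-Ball from N | {L} reaches {F}.
S ∉ reach(N|{L}) ⇒ N ⊥ S | {L}.

Yes — N ⊥ S | {L}.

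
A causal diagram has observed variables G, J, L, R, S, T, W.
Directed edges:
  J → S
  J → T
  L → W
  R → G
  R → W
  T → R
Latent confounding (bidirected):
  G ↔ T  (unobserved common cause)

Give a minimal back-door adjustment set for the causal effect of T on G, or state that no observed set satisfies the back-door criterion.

desc(T)\{T}={G,R,W}; candidates ⊆ {J,L,S}.
T↔G: latent back-door arc(s) into T.
size 0: {}; under {} T still reaches {G,J,S} ∋ G.
size 1: {J}, {L}, {S}; under {J} T still reaches {G} ∋ G.
size 2: {J,L}, {J,S}, {L,S}; under {J,L} T still reaches {G} ∋ G.
T↔G cannot be blocked by any observed set — no back-door set.

T→G: no observed back-door set.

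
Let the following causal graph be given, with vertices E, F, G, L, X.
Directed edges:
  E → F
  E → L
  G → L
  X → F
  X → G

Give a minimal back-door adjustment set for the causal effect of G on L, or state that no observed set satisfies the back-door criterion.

G→L: minimal back-door set ∅.

desc(G)\{G}={L}; candidates ⊆ {E,F,X}.
∅: G⊥L given ∅ in G with G→· removed — back-door holds.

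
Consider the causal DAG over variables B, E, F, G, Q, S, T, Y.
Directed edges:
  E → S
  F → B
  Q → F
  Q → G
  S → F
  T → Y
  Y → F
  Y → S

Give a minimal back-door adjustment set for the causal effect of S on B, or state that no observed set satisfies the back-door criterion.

S→B: minimal back-door set {Y}.

desc(S)\{S}={B,F}; candidates ⊆ {E,G,Q,T,Y}.
size 0: {}; under {} S still reaches {B,E,F,T,Y} ∋ B.
{Y}: S⊥B given {Y} in G with S→· removed — back-door holds.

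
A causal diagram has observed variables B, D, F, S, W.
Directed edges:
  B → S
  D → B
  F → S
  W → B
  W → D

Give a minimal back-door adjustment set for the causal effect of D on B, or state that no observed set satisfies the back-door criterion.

D→B: minimal back-door set {W}.

desc(D)\{D}={B,S}; candidates ⊆ {F,W}.
size 0: {}; under {} D still reaches {B,S,W} ∋ B.
{W}: D⊥B given {W} in G with D→· removed — back-door holds.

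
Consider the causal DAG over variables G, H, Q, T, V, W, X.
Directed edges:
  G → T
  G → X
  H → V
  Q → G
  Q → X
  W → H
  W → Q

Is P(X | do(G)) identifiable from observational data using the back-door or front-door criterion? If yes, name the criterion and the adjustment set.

P(X|do(G)): backdoor, adjust for {Q}.

desc(G)\{G}={T,X}; candidates ⊆ {H,Q,V,W}.
size 0: {}; under {} G still reaches {H,Q,V,W,X} ∋ X.
{Q}: G⊥X given {Q} in G with G→· removed — back-door holds.
P(X|do(G)) = Σ_{Q} P(X|G,Q)·P(Q).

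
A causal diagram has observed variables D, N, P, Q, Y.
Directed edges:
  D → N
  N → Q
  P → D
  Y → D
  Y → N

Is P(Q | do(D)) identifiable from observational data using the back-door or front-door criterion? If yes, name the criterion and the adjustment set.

P(Q|do(D)): backdoor, adjust for {Y}.

desc(D)\{D}={N,Q}; candidates ⊆ {P,Y}.
size 0: {}; under {} D still reaches {N,P,Q,Y} ∋ Q.
{Y}: D⊥Q given {Y} in G with D→· removed — back-door holds.
P(Q|do(D)) = Σ_{Y} P(Q|D,Y)·P(Y).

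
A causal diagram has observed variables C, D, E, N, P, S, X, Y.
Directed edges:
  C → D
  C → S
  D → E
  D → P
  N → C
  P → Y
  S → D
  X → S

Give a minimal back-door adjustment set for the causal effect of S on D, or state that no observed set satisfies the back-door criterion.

S→D: minimal back-door set {C}.

desc(S)\{S}={D,E,P,Y}; candidates ⊆ {C,N,X}.
size 0: {}; under {} S still reaches {C,D,E,N,P,X,Y} ∋ D.
{C}: S⊥D given {C} in G with S→· removed — back-door holds.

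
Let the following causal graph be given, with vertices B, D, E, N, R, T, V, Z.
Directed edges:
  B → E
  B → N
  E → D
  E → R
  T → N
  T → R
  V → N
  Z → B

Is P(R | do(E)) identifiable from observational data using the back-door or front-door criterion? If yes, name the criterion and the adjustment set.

desc(E)\{E}={D,R}; candidates ⊆ {B,N,T,V,Z}.
∅: E⊥R given ∅ in G with E→· removed — back-door holds.
P(R|do(E)) = P(R|E) — no adjustment needed.

P(R|do(E)): backdoor, adjust for ∅.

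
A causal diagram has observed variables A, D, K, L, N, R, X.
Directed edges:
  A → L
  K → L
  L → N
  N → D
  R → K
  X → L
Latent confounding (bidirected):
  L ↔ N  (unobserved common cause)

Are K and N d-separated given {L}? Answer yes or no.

No — K and N are d-connected given {L}.

Bayes-Ball from K | {L} reaches {A,D,N,R,X}.
N ∈ reach(K|{L}) ⇒ K ⊥̸ N | {L}.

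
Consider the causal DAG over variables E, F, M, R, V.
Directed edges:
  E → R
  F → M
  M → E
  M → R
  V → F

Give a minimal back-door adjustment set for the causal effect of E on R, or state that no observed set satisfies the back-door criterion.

desc(E)\{E}={R}; candidates ⊆ {F,M,V}.
size 0: {}; under {} E still reaches {F,M,R,V} ∋ R.
{M}: E⊥R given {M} in G with E→· removed — back-door holds.

E→R: minimal back-door set {M}.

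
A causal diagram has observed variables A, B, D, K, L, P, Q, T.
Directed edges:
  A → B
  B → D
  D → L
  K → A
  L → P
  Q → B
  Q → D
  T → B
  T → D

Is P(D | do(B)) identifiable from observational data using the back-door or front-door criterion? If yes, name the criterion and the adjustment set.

desc(B)\{B}={D,L,P}; candidates ⊆ {A,K,Q,T}.
size 0: {}; under {} B still reaches {A,D,K,L,P,Q,T} ∋ D.
size 1: {A}, {K}, {Q} …(+1); under {A} B still reaches {D,L,P,Q,T} ∋ D.
{Q,T}: B⊥D given {Q,T} in G with B→· removed — back-door holds.
P(D|do(B)) = Σ_{Q,T} P(D|B,Q,T)·P(Q,T).

P(D|do(B)): backdoor, adjust for {Q, T}.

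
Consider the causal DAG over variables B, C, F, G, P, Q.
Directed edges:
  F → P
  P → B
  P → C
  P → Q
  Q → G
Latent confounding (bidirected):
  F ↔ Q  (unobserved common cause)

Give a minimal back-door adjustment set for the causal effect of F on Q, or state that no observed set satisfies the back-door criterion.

desc(F)\{F}={B,C,G,P,Q}; candidates ⊆ {—}.
F↔Q: latent back-door arc(s) into F.
size 0: {}; under {} F still reaches {G,Q} ∋ Q.
F↔Q cannot be blocked by any observed set — no back-door set.

F→Q: no observed back-door set.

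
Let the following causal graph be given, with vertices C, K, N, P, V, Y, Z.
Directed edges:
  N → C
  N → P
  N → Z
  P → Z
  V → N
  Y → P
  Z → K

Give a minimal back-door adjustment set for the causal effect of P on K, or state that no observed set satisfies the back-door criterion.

P→K: minimal back-door set {N}.

desc(P)\{P}={K,Z}; candidates ⊆ {C,N,V,Y}.
size 0: {}; under {} P still reaches {C,K,N,V,Y,Z} ∋ K.
{N}: P⊥K given {N} in G with P→· removed — back-door holds.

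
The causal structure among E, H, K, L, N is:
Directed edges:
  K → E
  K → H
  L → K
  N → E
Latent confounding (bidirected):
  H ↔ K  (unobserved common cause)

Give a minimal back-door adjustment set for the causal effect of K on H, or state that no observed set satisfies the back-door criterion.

desc(K)\{K}={E,H}; candidates ⊆ {L,N}.
K↔H: latent back-door arc(s) into K.
size 0: {}; under {} K still reaches {H,L} ∋ H.
size 1: {L}, {N}; under {L} K still reaches {H} ∋ H.
size 2: {L,N}; under {L,N} K still reaches {H} ∋ H.
K↔H cannot be blocked by any observed set — no back-door set.

K→H: no observed back-door set.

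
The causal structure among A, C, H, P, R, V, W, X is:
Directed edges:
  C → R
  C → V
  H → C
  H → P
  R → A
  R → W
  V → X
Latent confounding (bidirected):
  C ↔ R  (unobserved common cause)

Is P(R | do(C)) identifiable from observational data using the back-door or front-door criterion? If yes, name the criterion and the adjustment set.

P(R|do(C)): not identifiable (no BD/FD set).

desc(C)\{C}={A,R,V,W,X}; candidates ⊆ {H,P}.
C↔R: latent back-door arc(s) into C.
size 0: {}; under {} C still reaches {A,H,P,R,W} ∋ R.
size 1: {H}, {P}; under {H} C still reaches {A,R,W} ∋ R.
size 2: {H,P}; under {H,P} C still reaches {A,R,W} ∋ R.
C↔R cannot be blocked by any observed set — no back-door set.
No mediator lies on a directed C→…→R path.
Neither criterion identifies P(R|do(C)) in this graph.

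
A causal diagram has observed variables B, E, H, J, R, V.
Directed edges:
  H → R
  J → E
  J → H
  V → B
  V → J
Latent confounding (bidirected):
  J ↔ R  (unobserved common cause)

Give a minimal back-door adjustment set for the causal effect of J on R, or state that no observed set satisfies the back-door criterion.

desc(J)\{J}={E,H,R}; candidates ⊆ {B,V}.
J↔R: latent back-door arc(s) into J.
size 0: {}; under {} J still reaches {B,R,V} ∋ R.
size 1: {B}, {V}; under {B} J still reaches {R,V} ∋ R.
size 2: {B,V}; under {B,V} J still reaches {R} ∋ R.
J↔R cannot be blocked by any observed set — no back-door set.

J→R: no observed back-door set.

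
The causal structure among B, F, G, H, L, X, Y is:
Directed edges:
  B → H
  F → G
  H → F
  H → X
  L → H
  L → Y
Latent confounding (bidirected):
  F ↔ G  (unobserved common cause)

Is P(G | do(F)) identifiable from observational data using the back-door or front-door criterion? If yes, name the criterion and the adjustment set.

P(G|do(F)): not identifiable (no BD/FD set).

desc(F)\{F}={G}; candidates ⊆ {B,H,L,X,Y}.
F↔G: latent back-door arc(s) into F.
size 0: {}; under {} F still reaches {B,G,H,L,X,Y} ∋ G.
size 1: {B}, {H}, {L} …(+2); under {B} F still reaches {G,H,L,X,Y} ∋ G.
size 2: {B,H}, {B,L}, {B,X} …(+7); under {B,H} F still reaches {G} ∋ G.
F↔G cannot be blocked by any observed set — no back-door set.
No mediator lies on a directed F→…→G path.
Neither criterion identifies P(G|do(F)) in this graph.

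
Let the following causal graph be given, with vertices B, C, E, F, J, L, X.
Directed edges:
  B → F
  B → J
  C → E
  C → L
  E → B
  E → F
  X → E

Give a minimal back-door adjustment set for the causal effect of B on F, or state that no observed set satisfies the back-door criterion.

B→F: minimal back-door set {E}.

desc(B)\{B}={F,J}; candidates ⊆ {C,E,L,X}.
size 0: {}; under {} B still reaches {C,E,F,L,X} ∋ F.
{E}: B⊥F given {E} in G with B→· removed — back-door holds.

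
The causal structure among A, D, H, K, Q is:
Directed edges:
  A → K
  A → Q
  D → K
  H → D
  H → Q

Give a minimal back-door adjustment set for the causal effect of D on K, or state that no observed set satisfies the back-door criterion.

D→K: minimal back-door set ∅.

desc(D)\{D}={K}; candidates ⊆ {A,H,Q}.
∅: D⊥K given ∅ in G with D→· removed — back-door holds.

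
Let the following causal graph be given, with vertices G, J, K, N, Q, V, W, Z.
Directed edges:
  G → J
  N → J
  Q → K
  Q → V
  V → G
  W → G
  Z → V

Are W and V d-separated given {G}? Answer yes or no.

No — W and V are d-connected given {G}.

Bayes-Ball from W | {G} reaches {K,Q,V,Z}.
V ∈ reach(W|{G}) ⇒ W ⊥̸ V | {G}.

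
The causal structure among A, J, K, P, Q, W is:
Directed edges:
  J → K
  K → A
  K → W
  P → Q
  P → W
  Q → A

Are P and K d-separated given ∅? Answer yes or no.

Bayes-Ball from P | ∅ reaches {A,Q,W}.
K ∉ reach(P|∅) ⇒ P ⊥ K | ∅.

Yes — P ⊥ K | ∅.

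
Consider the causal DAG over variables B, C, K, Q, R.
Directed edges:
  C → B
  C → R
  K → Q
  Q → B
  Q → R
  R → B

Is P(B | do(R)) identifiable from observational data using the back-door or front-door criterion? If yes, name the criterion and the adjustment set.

P(B|do(R)): backdoor, adjust for {C, Q}.

desc(R)\{R}={B}; candidates ⊆ {C,K,Q}.
size 0: {}; under {} R still reaches {B,C,K,Q} ∋ B.
size 1: {C}, {K}, {Q}; under {C} R still reaches {B,K,Q} ∋ B.
{C,Q}: R⊥B given {C,Q} in G with R→· removed — back-door holds.
P(B|do(R)) = Σ_{C,Q} P(B|R,C,Q)·P(C,Q).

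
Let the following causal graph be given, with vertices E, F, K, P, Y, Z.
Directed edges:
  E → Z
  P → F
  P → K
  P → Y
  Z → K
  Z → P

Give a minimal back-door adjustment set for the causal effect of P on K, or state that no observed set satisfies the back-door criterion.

desc(P)\{P}={F,K,Y}; candidates ⊆ {E,Z}.
size 0: {}; under {} P still reaches {E,K,Z} ∋ K.
{Z}: P⊥K given {Z} in G with P→· removed — back-door holds.

P→K: minimal back-door set {Z}.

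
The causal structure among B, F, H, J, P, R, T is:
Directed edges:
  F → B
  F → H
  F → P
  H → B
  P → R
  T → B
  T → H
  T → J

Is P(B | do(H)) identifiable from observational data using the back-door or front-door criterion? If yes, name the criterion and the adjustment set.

desc(H)\{H}={B}; candidates ⊆ {F,J,P,R,T}.
size 0: {}; under {} H still reaches {B,F,J,P,R,T} ∋ B.
size 1: {F}, {J}, {P} …(+2); under {F} H still reaches {B,J,T} ∋ B.
{F,T}: H⊥B given {F,T} in G with H→· removed — back-door holds.
P(B|do(H)) = Σ_{F,T} P(B|H,F,T)·P(F,T).

P(B|do(H)): backdoor, adjust for {F, T}.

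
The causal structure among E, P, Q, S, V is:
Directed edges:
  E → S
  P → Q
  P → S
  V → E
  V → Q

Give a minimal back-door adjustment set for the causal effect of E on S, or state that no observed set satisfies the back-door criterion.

desc(E)\{E}={S}; candidates ⊆ {P,Q,V}.
∅: E⊥S given ∅ in G with E→· removed — back-door holds.

E→S: minimal back-door set ∅.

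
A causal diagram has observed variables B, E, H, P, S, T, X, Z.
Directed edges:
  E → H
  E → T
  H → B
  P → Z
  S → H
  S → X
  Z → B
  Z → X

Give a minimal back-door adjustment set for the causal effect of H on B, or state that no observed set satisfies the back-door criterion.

desc(H)\{H}={B}; candidates ⊆ {E,P,S,T,X,Z}.
∅: H⊥B given ∅ in G with H→· removed — back-door holds.

H→B: minimal back-door set ∅.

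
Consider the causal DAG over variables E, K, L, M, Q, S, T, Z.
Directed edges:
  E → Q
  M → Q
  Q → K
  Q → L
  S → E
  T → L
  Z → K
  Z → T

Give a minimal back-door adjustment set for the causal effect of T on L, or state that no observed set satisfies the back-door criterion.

desc(T)\{T}={L}; candidates ⊆ {E,K,M,Q,S,Z}.
∅: T⊥L given ∅ in G with T→· removed — back-door holds.

T→L: minimal back-door set ∅.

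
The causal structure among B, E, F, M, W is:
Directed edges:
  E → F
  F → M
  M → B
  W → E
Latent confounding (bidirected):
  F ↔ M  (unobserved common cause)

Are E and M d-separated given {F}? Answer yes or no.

No — E and M are d-connected given {F}.

Bayes-Ball from E | {F} reaches {B,M,W}.
M ∈ reach(E|{F}) ⇒ E ⊥̸ M | {F}.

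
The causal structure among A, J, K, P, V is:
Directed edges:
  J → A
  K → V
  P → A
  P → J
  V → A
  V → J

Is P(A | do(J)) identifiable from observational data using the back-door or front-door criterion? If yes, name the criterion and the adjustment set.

P(A|do(J)): backdoor, adjust for {P, V}.

desc(J)\{J}={A}; candidates ⊆ {K,P,V}.
size 0: {}; under {} J still reaches {A,K,P,V} ∋ A.
size 1: {K}, {P}, {V}; under {K} J still reaches {A,P,V} ∋ A.
{P,V}: J⊥A given {P,V} in G with J→· removed — back-door holds.
P(A|do(J)) = Σ_{P,V} P(A|J,P,V)·P(P,V).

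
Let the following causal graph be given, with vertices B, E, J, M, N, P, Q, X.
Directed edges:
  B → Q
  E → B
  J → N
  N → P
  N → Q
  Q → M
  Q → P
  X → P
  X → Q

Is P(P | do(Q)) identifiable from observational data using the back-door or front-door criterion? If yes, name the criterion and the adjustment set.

desc(Q)\{Q}={M,P}; candidates ⊆ {B,E,J,N,X}.
size 0: {}; under {} Q still reaches {B,E,J,N,P,X} ∋ P.
size 1: {B}, {E}, {J} …(+2); under {B} Q still reaches {J,N,P,X} ∋ P.
{N,X}: Q⊥P given {N,X} in G with Q→· removed — back-door holds.
P(P|do(Q)) = Σ_{N,X} P(P|Q,N,X)·P(N,X).

P(P|do(Q)): backdoor, adjust for {N, X}.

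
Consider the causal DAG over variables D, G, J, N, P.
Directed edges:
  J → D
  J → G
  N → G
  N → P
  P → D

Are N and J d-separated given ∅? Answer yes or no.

Yes — N ⊥ J | ∅.

Bayes-Ball from N | ∅ reaches {D,G,P}.
J ∉ reach(N|∅) ⇒ N ⊥ J | ∅.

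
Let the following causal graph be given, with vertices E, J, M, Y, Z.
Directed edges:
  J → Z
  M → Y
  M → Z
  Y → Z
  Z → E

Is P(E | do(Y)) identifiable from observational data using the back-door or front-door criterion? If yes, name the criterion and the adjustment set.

desc(Y)\{Y}={E,Z}; candidates ⊆ {J,M}.
size 0: {}; under {} Y still reaches {E,M,Z} ∋ E.
{M}: Y⊥E given {M} in G with Y→· removed — back-door holds.
P(E|do(Y)) = Σ_{M} P(E|Y,M)·P(M).

P(E|do(Y)): backdoor, adjust for {M}.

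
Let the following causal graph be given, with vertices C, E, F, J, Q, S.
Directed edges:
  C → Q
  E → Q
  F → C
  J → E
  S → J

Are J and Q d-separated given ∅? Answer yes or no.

No — J and Q are d-connected given ∅.

Bayes-Ball from J | ∅ reaches {E,Q,S}.
Q ∈ reach(J|∅) ⇒ J ⊥̸ Q | ∅.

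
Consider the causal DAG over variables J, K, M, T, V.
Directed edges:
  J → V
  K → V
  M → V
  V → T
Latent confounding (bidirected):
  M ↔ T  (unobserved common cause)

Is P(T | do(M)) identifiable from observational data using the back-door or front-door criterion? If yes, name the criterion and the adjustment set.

desc(M)\{M}={T,V}; candidates ⊆ {J,K}.
M↔T: latent back-door arc(s) into M.
size 0: {}; under {} M still reaches {T} ∋ T.
size 1: {J}, {K}; under {J} M still reaches {T} ∋ T.
size 2: {J,K}; under {J,K} M still reaches {T} ∋ T.
M↔T cannot be blocked by any observed set — no back-door set.
{V}: (i) intercepts every directed M→T path; (ii) no back-door M→{V}; (iii) {M} blocks every back-door {V}→T. Front-door holds.
P(T|do(M)) = Σ_{V} P(V|M) Σ_{M'} P(T|V,M')P(M').

P(T|do(M)): frontdoor, adjust for {V}.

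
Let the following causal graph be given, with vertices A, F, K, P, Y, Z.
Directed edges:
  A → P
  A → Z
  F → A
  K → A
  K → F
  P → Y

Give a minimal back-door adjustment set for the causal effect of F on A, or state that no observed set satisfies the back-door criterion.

desc(F)\{F}={A,P,Y,Z}; candidates ⊆ {K}.
size 0: {}; under {} F still reaches {A,K,P,Y,Z} ∋ A.
{K}: F⊥A given {K} in G with F→· removed — back-door holds.

F→A: minimal back-door set {K}.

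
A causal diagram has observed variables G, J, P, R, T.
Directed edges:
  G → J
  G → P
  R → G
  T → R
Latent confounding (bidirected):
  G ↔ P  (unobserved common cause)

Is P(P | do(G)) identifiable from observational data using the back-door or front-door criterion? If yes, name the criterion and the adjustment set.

P(P|do(G)): not identifiable (no BD/FD set).

desc(G)\{G}={J,P}; candidates ⊆ {R,T}.
G↔P: latent back-door arc(s) into G.
size 0: {}; under {} G still reaches {P,R,T} ∋ P.
size 1: {R}, {T}; under {R} G still reaches {P} ∋ P.
size 2: {R,T}; under {R,T} G still reaches {P} ∋ P.
G↔P cannot be blocked by any observed set — no back-door set.
No mediator lies on a directed G→…→P path.
Neither criterion identifies P(P|do(G)) in this graph.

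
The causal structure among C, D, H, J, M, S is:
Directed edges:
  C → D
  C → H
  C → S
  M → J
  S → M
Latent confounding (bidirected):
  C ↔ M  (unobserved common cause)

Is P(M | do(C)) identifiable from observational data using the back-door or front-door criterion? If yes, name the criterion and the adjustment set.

desc(C)\{C}={D,H,J,M,S}; candidates ⊆ {—}.
C↔M: latent back-door arc(s) into C.
size 0: {}; under {} C still reaches {J,M} ∋ M.
C↔M cannot be blocked by any observed set — no back-door set.
{S}: (i) intercepts every directed C→M path; (ii) no back-door C→{S}; (iii) {C} blocks every back-door {S}→M. Front-door holds.
P(M|do(C)) = Σ_{S} P(S|C) Σ_{C'} P(M|S,C')P(C').

P(M|do(C)): frontdoor, adjust for {S}.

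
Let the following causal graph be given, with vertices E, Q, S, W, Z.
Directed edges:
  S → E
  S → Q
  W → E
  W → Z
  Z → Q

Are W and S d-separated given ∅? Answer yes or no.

Bayes-Ball from W | ∅ reaches {E,Q,Z}.
S ∉ reach(W|∅) ⇒ W ⊥ S | ∅.

Yes — W ⊥ S | ∅.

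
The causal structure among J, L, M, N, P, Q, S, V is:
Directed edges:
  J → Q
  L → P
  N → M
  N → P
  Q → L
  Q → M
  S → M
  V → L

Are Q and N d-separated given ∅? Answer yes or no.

Yes — Q ⊥ N | ∅.

Bayes-Ball from Q | ∅ reaches {J,L,M,P}.
N ∉ reach(Q|∅) ⇒ Q ⊥ N | ∅.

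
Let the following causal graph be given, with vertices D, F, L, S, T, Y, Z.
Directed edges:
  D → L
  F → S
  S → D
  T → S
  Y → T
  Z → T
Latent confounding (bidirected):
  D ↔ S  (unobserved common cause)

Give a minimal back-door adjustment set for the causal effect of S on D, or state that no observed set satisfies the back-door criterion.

S→D: no observed back-door set.

desc(S)\{S}={D,L}; candidates ⊆ {F,T,Y,Z}.
S↔D: latent back-door arc(s) into S.
size 0: {}; under {} S still reaches {D,F,L,T,Y,Z} ∋ D.
size 1: {F}, {T}, {Y} …(+1); under {F} S still reaches {D,L,T,Y,Z} ∋ D.
size 2: {F,T}, {F,Y}, {F,Z} …(+3); under {F,T} S still reaches {D,L} ∋ D.
S↔D cannot be blocked by any observed set — no back-door set.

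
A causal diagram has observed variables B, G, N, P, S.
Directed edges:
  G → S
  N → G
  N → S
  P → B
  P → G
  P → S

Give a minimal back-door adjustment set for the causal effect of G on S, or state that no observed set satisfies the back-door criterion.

desc(G)\{G}={S}; candidates ⊆ {B,N,P}.
size 0: {}; under {} G still reaches {B,N,P,S} ∋ S.
size 1: {B}, {N}, {P}; under {B} G still reaches {N,P,S} ∋ S.
{N,P}: G⊥S given {N,P} in G with G→· removed — back-door holds.

G→S: minimal back-door set {N, P}.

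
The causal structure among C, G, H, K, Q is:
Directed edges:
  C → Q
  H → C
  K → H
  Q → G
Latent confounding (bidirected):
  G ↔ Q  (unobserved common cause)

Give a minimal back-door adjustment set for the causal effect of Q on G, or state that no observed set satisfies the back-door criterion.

desc(Q)\{Q}={G}; candidates ⊆ {C,H,K}.
Q↔G: latent back-door arc(s) into Q.
size 0: {}; under {} Q still reaches {C,G,H,K} ∋ G.
size 1: {C}, {H}, {K}; under {C} Q still reaches {G} ∋ G.
size 2: {C,H}, {C,K}, {H,K}; under {C,H} Q still reaches {G} ∋ G.
Q↔G cannot be blocked by any observed set — no back-door set.

Q→G: no observed back-door set.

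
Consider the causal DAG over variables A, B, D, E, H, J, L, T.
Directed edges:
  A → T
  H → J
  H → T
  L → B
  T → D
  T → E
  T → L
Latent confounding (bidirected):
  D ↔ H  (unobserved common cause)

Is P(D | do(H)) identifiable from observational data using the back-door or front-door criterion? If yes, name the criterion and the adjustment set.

desc(H)\{H}={B,D,E,J,L,T}; candidates ⊆ {A}.
H↔D: latent back-door arc(s) into H.
size 0: {}; under {} H still reaches {D} ∋ D.
size 1: {A}; under {A} H still reaches {D} ∋ D.
H↔D cannot be blocked by any observed set — no back-door set.
{T}: (i) intercepts every directed H→D path; (ii) no back-door H→{T}; (iii) {H} blocks every back-door {T}→D. Front-door holds.
P(D|do(H)) = Σ_{T} P(T|H) Σ_{H'} P(D|T,H')P(H').

P(D|do(H)): frontdoor, adjust for {T}.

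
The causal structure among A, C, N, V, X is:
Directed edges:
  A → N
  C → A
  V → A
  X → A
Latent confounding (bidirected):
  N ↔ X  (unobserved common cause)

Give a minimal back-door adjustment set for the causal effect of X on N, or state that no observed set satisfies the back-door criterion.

desc(X)\{X}={A,N}; candidates ⊆ {C,V}.
X↔N: latent back-door arc(s) into X.
size 0: {}; under {} X still reaches {N} ∋ N.
size 1: {C}, {V}; under {C} X still reaches {N} ∋ N.
size 2: {C,V}; under {C,V} X still reaches {N} ∋ N.
X↔N cannot be blocked by any observed set — no back-door set.

X→N: no observed back-door set.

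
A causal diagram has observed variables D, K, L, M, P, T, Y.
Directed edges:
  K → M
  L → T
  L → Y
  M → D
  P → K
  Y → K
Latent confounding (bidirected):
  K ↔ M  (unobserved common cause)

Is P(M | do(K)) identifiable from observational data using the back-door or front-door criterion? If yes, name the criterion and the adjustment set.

desc(K)\{K}={D,M}; candidates ⊆ {L,P,T,Y}.
K↔M: latent back-door arc(s) into K.
size 0: {}; under {} K still reaches {D,L,M,P,T,Y} ∋ M.
size 1: {L}, {P}, {T} …(+1); under {L} K still reaches {D,M,P,Y} ∋ M.
size 2: {L,P}, {L,T}, {L,Y} …(+3); under {L,P} K still reaches {D,M,Y} ∋ M.
K↔M cannot be blocked by any observed set — no back-door set.
No mediator lies on a directed K→…→M path.
Neither criterion identifies P(M|do(K)) in this graph.

P(M|do(K)): not identifiable (no BD/FD set).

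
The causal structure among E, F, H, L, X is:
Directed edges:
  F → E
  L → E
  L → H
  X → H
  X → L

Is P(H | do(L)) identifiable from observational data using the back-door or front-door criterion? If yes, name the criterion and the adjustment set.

P(H|do(L)): backdoor, adjust for {X}.

desc(L)\{L}={E,H}; candidates ⊆ {F,X}.
size 0: {}; under {} L still reaches {H,X} ∋ H.
{X}: L⊥H given {X} in G with L→· removed — back-door holds.
P(H|do(L)) = Σ_{X} P(H|L,X)·P(X).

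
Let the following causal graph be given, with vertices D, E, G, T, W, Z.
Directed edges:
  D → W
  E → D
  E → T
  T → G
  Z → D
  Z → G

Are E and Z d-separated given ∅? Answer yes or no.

Bayes-Ball from E | ∅ reaches {D,G,T,W}.
Z ∉ reach(E|∅) ⇒ E ⊥ Z | ∅.

Yes — E ⊥ Z | ∅.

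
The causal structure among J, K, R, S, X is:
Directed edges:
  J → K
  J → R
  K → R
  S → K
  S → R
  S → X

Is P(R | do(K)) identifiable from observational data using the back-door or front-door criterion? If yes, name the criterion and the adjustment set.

P(R|do(K)): backdoor, adjust for {J, S}.

desc(K)\{K}={R}; candidates ⊆ {J,S,X}.
size 0: {}; under {} K still reaches {J,R,S,X} ∋ R.
size 1: {J}, {S}, {X}; under {J} K still reaches {R,S,X} ∋ R.
{J,S}: K⊥R given {J,S} in G with K→· removed — back-door holds.
P(R|do(K)) = Σ_{J,S} P(R|K,J,S)·P(J,S).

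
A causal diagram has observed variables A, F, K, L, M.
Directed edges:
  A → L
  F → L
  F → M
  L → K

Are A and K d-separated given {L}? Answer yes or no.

Yes — A ⊥ K | {L}.

Bayes-Ball from A | {L} reaches {F,M}.
K ∉ reach(A|{L}) ⇒ A ⊥ K | {L}.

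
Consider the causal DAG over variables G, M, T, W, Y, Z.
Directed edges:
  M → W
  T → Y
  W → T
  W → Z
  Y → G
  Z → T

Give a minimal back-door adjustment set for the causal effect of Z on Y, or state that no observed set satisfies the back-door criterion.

Z→Y: minimal back-door set {W}.

desc(Z)\{Z}={G,T,Y}; candidates ⊆ {M,W}.
size 0: {}; under {} Z still reaches {G,M,T,W,Y} ∋ Y.
{W}: Z⊥Y given {W} in G with Z→· removed — back-door holds.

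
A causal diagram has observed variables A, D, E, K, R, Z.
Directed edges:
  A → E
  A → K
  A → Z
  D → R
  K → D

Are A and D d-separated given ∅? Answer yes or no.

Bayes-Ball from A | ∅ reaches {D,E,K,R,Z}.
D ∈ reach(A|∅) ⇒ A ⊥̸ D | ∅.

No — A and D are d-connected given ∅.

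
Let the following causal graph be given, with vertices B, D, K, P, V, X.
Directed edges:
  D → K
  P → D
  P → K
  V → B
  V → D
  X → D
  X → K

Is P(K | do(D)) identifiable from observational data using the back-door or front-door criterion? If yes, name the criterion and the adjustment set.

P(K|do(D)): backdoor, adjust for {P, X}.

desc(D)\{D}={K}; candidates ⊆ {B,P,V,X}.
size 0: {}; under {} D still reaches {B,K,P,V,X} ∋ K.
size 1: {B}, {P}, {V} …(+1); under {B} D still reaches {K,P,V,X} ∋ K.
{P,X}: D⊥K given {P,X} in G with D→· removed — back-door holds.
P(K|do(D)) = Σ_{P,X} P(K|D,P,X)·P(P,X).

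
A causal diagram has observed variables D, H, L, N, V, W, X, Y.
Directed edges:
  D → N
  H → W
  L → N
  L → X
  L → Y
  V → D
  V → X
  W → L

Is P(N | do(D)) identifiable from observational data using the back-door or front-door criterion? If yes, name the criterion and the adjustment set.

P(N|do(D)): backdoor, adjust for ∅.

desc(D)\{D}={N}; candidates ⊆ {H,L,V,W,X,Y}.
∅: D⊥N given ∅ in G with D→· removed — back-door holds.
P(N|do(D)) = P(N|D) — no adjustment needed.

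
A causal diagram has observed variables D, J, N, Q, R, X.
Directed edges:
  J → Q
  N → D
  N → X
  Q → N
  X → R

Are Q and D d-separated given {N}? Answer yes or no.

Yes — Q ⊥ D | {N}.

Bayes-Ball from Q | {N} reaches {J}.
D ∉ reach(Q|{N}) ⇒ Q ⊥ D | {N}.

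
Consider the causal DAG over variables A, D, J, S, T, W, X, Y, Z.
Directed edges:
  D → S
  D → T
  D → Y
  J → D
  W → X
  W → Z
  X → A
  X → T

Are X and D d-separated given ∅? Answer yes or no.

Bayes-Ball from X | ∅ reaches {A,T,W,Z}.
D ∉ reach(X|∅) ⇒ X ⊥ D | ∅.

Yes — X ⊥ D | ∅.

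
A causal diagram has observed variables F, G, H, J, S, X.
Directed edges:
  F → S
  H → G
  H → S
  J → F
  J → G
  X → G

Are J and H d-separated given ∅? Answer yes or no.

Yes — J ⊥ H | ∅.

Bayes-Ball from J | ∅ reaches {F,G,S}.
H ∉ reach(J|∅) ⇒ J ⊥ H | ∅.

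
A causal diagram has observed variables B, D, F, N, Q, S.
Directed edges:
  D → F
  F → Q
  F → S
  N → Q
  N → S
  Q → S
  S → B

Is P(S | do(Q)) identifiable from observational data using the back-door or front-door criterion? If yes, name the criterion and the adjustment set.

P(S|do(Q)): backdoor, adjust for {F, N}.

desc(Q)\{Q}={B,S}; candidates ⊆ {D,F,N}.
size 0: {}; under {} Q still reaches {B,D,F,N,S} ∋ S.
size 1: {D}, {F}, {N}; under {D} Q still reaches {B,F,N,S} ∋ S.
{F,N}: Q⊥S given {F,N} in G with Q→· removed — back-door holds.
P(S|do(Q)) = Σ_{F,N} P(S|Q,F,N)·P(F,N).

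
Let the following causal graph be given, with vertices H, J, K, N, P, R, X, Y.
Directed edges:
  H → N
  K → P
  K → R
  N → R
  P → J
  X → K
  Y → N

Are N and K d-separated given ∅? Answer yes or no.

Yes — N ⊥ K | ∅.

Bayes-Ball from N | ∅ reaches {H,R,Y}.
K ∉ reach(N|∅) ⇒ N ⊥ K | ∅.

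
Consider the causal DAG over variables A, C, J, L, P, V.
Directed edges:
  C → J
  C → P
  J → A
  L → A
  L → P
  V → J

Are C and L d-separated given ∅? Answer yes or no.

Bayes-Ball from C | ∅ reaches {A,J,P}.
L ∉ reach(C|∅) ⇒ C ⊥ L | ∅.

Yes — C ⊥ L | ∅.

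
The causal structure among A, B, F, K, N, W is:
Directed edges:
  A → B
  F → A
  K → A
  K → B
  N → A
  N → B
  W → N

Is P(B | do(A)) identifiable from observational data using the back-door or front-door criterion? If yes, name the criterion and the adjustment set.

desc(A)\{A}={B}; candidates ⊆ {F,K,N,W}.
size 0: {}; under {} A still reaches {B,F,K,N,W} ∋ B.
size 1: {F}, {K}, {N} …(+1); under {F} A still reaches {B,K,N,W} ∋ B.
{K,N}: A⊥B given {K,N} in G with A→· removed — back-door holds.
P(B|do(A)) = Σ_{K,N} P(B|A,K,N)·P(K,N).

P(B|do(A)): backdoor, adjust for {K, N}.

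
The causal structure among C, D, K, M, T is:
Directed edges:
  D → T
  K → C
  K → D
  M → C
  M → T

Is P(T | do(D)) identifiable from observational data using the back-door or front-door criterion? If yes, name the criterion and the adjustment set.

desc(D)\{D}={T}; candidates ⊆ {C,K,M}.
∅: D⊥T given ∅ in G with D→· removed — back-door holds.
P(T|do(D)) = P(T|D) — no adjustment needed.

P(T|do(D)): backdoor, adjust for ∅.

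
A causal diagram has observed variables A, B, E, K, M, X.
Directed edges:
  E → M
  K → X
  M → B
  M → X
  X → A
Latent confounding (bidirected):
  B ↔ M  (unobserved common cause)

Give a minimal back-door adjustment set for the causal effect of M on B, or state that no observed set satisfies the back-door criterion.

desc(M)\{M}={A,B,X}; candidates ⊆ {E,K}.
M↔B: latent back-door arc(s) into M.
size 0: {}; under {} M still reaches {B,E} ∋ B.
size 1: {E}, {K}; under {E} M still reaches {B} ∋ B.
size 2: {E,K}; under {E,K} M still reaches {B} ∋ B.
M↔B cannot be blocked by any observed set — no back-door set.

M→B: no observed back-door set.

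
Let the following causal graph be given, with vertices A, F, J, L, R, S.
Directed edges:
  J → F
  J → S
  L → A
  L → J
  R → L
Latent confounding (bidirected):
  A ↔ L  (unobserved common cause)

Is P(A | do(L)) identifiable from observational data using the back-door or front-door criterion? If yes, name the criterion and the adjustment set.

desc(L)\{L}={A,F,J,S}; candidates ⊆ {R}.
L↔A: latent back-door arc(s) into L.
size 0: {}; under {} L still reaches {A,R} ∋ A.
size 1: {R}; under {R} L still reaches {A} ∋ A.
L↔A cannot be blocked by any observed set — no back-door set.
No mediator lies on a directed L→…→A path.
Neither criterion identifies P(A|do(L)) in this graph.

P(A|do(L)): not identifiable (no BD/FD set).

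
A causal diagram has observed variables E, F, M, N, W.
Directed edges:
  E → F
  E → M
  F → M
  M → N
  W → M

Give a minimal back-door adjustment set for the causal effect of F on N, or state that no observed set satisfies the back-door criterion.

F→N: minimal back-door set {E}.

desc(F)\{F}={M,N}; candidates ⊆ {E,W}.
size 0: {}; under {} F still reaches {E,M,N} ∋ N.
{E}: F⊥N given {E} in G with F→· removed — back-door holds.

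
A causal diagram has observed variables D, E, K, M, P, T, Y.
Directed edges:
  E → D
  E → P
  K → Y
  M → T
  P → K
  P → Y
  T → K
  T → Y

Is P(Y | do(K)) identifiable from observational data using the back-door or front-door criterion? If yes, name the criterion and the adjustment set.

desc(K)\{K}={Y}; candidates ⊆ {D,E,M,P,T}.
size 0: {}; under {} K still reaches {D,E,M,P,T,Y} ∋ Y.
size 1: {D}, {E}, {M} …(+2); under {D} K still reaches {E,M,P,T,Y} ∋ Y.
{P,T}: K⊥Y given {P,T} in G with K→· removed — back-door holds.
P(Y|do(K)) = Σ_{P,T} P(Y|K,P,T)·P(P,T).

P(Y|do(K)): backdoor, adjust for {P, T}.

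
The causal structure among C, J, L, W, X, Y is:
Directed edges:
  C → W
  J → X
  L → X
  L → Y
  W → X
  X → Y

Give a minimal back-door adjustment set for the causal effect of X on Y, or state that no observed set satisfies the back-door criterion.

X→Y: minimal back-door set {L}.

desc(X)\{X}={Y}; candidates ⊆ {C,J,L,W}.
size 0: {}; under {} X still reaches {C,J,L,W,Y} ∋ Y.
{L}: X⊥Y given {L} in G with X→· removed — back-door holds.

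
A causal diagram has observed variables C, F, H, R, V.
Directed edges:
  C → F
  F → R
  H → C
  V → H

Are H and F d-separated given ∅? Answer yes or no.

Bayes-Ball from H | ∅ reaches {C,F,R,V}.
F ∈ reach(H|∅) ⇒ H ⊥̸ F | ∅.

No — H and F are d-connected given ∅.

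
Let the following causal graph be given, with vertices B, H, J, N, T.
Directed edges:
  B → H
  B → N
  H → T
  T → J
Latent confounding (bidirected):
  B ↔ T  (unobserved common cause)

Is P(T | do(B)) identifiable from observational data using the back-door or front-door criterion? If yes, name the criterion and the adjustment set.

desc(B)\{B}={H,J,N,T}; candidates ⊆ {—}.
B↔T: latent back-door arc(s) into B.
size 0: {}; under {} B still reaches {J,T} ∋ T.
B↔T cannot be blocked by any observed set — no back-door set.
{H}: (i) intercepts every directed B→T path; (ii) no back-door B→{H}; (iii) {B} blocks every back-door {H}→T. Front-door holds.
P(T|do(B)) = Σ_{H} P(H|B) Σ_{B'} P(T|H,B')P(B').

P(T|do(B)): frontdoor, adjust for {H}.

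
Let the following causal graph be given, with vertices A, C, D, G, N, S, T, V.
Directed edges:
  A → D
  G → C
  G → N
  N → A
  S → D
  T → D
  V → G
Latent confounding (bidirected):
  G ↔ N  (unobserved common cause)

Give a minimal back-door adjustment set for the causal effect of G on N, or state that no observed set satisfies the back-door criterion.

desc(G)\{G}={A,C,D,N}; candidates ⊆ {S,T,V}.
G↔N: latent back-door arc(s) into G.
size 0: {}; under {} G still reaches {A,D,N,V} ∋ N.
size 1: {S}, {T}, {V}; under {S} G still reaches {A,D,N,V} ∋ N.
size 2: {S,T}, {S,V}, {T,V}; under {S,T} G still reaches {A,D,N,V} ∋ N.
G↔N cannot be blocked by any observed set — no back-door set.

G→N: no observed back-door set.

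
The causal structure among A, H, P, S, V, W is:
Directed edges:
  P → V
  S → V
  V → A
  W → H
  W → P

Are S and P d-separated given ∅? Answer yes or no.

Bayes-Ball from S | ∅ reaches {A,V}.
P ∉ reach(S|∅) ⇒ S ⊥ P | ∅.

Yes — S ⊥ P | ∅.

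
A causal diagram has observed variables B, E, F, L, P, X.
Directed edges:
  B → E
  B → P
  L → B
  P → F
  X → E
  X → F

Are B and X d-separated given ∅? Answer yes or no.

Yes — B ⊥ X | ∅.

Bayes-Ball from B | ∅ reaches {E,F,L,P}.
X ∉ reach(B|∅) ⇒ B ⊥ X | ∅.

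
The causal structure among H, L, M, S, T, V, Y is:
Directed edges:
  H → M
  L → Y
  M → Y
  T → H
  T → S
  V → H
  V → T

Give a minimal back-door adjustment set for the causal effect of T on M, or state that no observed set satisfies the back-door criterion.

desc(T)\{T}={H,M,S,Y}; candidates ⊆ {L,V}.
size 0: {}; under {} T still reaches {H,M,V,Y} ∋ M.
{V}: T⊥M given {V} in G with T→· removed — back-door holds.

T→M: minimal back-door set {V}.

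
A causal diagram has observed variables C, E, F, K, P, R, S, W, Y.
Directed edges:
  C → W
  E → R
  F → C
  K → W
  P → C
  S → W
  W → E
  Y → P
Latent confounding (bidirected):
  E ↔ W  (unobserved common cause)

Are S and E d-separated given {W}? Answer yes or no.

No — S and E are d-connected given {W}.

Bayes-Ball from S | {W} reaches {C,E,F,K,P,R,Y}.
E ∈ reach(S|{W}) ⇒ S ⊥̸ E | {W}.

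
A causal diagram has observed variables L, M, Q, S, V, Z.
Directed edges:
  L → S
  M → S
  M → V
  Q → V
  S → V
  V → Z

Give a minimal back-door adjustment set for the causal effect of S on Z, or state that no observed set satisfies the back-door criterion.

S→Z: minimal back-door set {M}.

desc(S)\{S}={V,Z}; candidates ⊆ {L,M,Q}.
size 0: {}; under {} S still reaches {L,M,V,Z} ∋ Z.
{M}: S⊥Z given {M} in G with S→· removed — back-door holds.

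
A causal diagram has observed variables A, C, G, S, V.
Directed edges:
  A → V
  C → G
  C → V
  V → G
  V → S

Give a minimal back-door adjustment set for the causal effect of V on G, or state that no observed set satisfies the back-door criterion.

V→G: minimal back-door set {C}.

desc(V)\{V}={G,S}; candidates ⊆ {A,C}.
size 0: {}; under {} V still reaches {A,C,G} ∋ G.
{C}: V⊥G given {C} in G with V→· removed — back-door holds.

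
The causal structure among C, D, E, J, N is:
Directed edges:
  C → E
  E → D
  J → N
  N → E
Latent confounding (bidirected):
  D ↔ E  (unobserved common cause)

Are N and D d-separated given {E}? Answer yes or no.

No — N and D are d-connected given {E}.

Bayes-Ball from N | {E} reaches {C,D,J}.
D ∈ reach(N|{E}) ⇒ N ⊥̸ D | {E}.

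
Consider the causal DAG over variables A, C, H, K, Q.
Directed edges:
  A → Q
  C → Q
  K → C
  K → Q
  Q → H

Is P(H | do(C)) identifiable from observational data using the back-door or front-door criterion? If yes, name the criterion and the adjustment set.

P(H|do(C)): backdoor, adjust for {K}.

desc(C)\{C}={H,Q}; candidates ⊆ {A,K}.
size 0: {}; under {} C still reaches {H,K,Q} ∋ H.
{K}: C⊥H given {K} in G with C→· removed — back-door holds.
P(H|do(C)) = Σ_{K} P(H|C,K)·P(K).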